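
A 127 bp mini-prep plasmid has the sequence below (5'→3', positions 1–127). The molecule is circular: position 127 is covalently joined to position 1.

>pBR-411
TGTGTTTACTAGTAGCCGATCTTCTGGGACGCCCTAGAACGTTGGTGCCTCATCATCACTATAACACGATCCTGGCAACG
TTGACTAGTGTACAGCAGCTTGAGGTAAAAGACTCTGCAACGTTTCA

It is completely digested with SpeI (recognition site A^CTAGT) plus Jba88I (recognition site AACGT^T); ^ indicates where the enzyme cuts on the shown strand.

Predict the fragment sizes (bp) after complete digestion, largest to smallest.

39, 39, 34, 12, 3 bp

SpeI sites (ACTAGT) start at positions 8, 84.
SpeI cuts after the first base of each site, so after positions 8, 84.
Jba88I sites (AACGTT) start at positions 38, 77, 119.
Jba88I cuts after base 5 of each site (before the last base), so after positions 42, 81, 123.
Combined cut positions: 8, 42, 81, 84, 123.
Circular molecule, 5 cuts → 5 fragments:
  9–42 → 34 bp
  43–81 → 39 bp
  82–84 → 3 bp
  85–123 → 39 bp
  124–127 then 1–8 → 4 + 8 = 12 bp
Sorted largest to smallest: 39, 39, 34, 12, 3 bp.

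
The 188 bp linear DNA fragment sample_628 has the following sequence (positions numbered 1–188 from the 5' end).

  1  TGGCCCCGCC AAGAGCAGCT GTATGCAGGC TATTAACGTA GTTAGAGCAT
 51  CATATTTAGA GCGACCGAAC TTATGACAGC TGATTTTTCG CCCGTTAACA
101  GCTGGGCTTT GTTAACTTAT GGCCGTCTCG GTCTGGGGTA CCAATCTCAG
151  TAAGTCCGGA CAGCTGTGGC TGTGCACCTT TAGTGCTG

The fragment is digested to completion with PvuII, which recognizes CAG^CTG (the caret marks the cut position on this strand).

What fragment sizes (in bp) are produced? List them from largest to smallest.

PvuII sites (CAGCTG) start at positions 16, 77, 99, 161.
PvuII cuts after base 3 of each site, so after positions 18, 79, 101, 163.
Linear molecule, 4 cuts → 5 fragments:
  1–18 → 18 bp
  19–79 → 61 bp
  80–101 → 22 bp
  102–163 → 62 bp
  164–188 → 25 bp
Sorted largest to smallest: 62, 61, 25, 22, 18 bp.

62, 61, 25, 22, 18 bp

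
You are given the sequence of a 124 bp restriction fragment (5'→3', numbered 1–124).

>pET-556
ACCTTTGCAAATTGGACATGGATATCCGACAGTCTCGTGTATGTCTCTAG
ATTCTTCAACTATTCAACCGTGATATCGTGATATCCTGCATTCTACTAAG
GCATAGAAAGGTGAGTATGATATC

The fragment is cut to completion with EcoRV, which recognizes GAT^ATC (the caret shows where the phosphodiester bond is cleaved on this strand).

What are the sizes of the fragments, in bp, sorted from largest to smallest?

51, 39, 23, 8, 3 bp

EcoRV sites (GATATC) start at positions 21, 72, 80, 119.
EcoRV cuts after base 3 of each site, so after positions 23, 74, 82, 121.
Linear molecule, 4 cuts → 5 fragments:
  1–23 → 23 bp
  24–74 → 51 bp
  75–82 → 8 bp
  83–121 → 39 bp
  122–124 → 3 bp
Sorted largest to smallest: 51, 39, 23, 8, 3 bp.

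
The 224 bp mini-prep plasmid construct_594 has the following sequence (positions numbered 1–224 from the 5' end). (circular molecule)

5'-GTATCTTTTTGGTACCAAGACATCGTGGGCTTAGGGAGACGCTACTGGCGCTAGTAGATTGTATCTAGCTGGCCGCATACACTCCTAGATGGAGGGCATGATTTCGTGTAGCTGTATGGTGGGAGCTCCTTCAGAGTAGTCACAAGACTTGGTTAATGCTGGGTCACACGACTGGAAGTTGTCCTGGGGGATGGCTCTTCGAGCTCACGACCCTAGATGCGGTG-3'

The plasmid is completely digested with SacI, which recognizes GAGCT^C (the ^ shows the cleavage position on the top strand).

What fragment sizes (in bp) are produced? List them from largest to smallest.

SacI sites (GAGCTC) start at positions 123, 201.
SacI cuts after base 5 of each site (before the last base), so after positions 127, 205.
Circular molecule, 2 cuts → 2 fragments:
  128–205 → 78 bp
  206–224 then 1–127 → 19 + 127 = 146 bp
Sorted largest to smallest: 146, 78 bp.

146, 78 bp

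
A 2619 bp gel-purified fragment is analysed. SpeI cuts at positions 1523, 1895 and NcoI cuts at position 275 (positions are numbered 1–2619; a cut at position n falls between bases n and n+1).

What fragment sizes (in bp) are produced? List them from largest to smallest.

Combined cut positions (sorted): 275, 1523, 1895.
Linear molecule, 3 cuts → 4 fragments:
  275 − 0 = 275 bp
  1523 − 275 = 1248 bp
  1895 − 1523 = 372 bp
  2619 − 1895 = 724 bp
Sorted largest to smallest: 1248, 724, 372, 275 bp.

1248, 724, 372, 275 bp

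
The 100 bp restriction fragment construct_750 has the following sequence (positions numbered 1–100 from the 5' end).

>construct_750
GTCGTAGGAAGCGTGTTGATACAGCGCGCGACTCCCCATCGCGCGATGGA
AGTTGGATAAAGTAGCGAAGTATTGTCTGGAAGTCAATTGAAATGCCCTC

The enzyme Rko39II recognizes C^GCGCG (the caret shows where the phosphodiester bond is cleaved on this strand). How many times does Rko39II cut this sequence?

CGCGCG occurs starting at positions 25, 40.
Rko39II cuts at 2 sites.

2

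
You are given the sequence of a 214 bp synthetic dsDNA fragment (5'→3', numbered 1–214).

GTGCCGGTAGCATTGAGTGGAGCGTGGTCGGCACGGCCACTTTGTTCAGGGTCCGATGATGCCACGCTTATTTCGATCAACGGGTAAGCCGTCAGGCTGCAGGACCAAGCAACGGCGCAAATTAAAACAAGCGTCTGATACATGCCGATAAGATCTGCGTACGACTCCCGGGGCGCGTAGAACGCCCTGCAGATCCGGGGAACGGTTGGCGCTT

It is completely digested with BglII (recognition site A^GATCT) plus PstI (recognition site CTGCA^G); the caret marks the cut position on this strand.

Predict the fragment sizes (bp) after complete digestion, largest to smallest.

The BglII site (AGATCT) starts at position 151.
BglII cuts after the first base of each site, so after position 151.
PstI sites (CTGCAG) start at positions 97, 187.
PstI cuts after base 5 of each site (before the last base), so after positions 101, 191.
Combined cut positions: 101, 151, 191.
Linear molecule, 3 cuts → 4 fragments:
  1–101 → 101 bp
  102–151 → 50 bp
  152–191 → 40 bp
  192–214 → 23 bp
Sorted largest to smallest: 101, 50, 40, 23 bp.

101, 50, 40, 23 bp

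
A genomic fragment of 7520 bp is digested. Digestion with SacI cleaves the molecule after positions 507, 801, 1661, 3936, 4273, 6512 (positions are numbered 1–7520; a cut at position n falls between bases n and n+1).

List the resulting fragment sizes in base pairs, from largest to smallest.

2275, 2239, 1008, 860, 507, 337, 294 bp

Linear molecule, 6 cuts → 7 fragments:
  507 − 0 = 507 bp
  801 − 507 = 294 bp
  1661 − 801 = 860 bp
  3936 − 1661 = 2275 bp
  4273 − 3936 = 337 bp
  6512 − 4273 = 2239 bp
  7520 − 6512 = 1008 bp
Sorted largest to smallest: 2275, 2239, 1008, 860, 507, 337, 294 bp.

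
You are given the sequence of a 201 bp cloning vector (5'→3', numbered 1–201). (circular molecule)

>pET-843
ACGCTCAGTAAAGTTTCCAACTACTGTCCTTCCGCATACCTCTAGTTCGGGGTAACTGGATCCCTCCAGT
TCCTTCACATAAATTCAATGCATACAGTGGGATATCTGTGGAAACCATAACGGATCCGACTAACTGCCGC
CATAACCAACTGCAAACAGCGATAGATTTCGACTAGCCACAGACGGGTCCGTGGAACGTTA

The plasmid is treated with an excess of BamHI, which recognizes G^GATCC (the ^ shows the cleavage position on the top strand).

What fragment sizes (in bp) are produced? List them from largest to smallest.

137, 64 bp

BamHI sites (GGATCC) start at positions 58, 122.
BamHI cuts after the first base of each site, so after positions 58, 122.
Circular molecule, 2 cuts → 2 fragments:
  59–122 → 64 bp
  123–201 then 1–58 → 79 + 58 = 137 bp
Sorted largest to smallest: 137, 64 bp.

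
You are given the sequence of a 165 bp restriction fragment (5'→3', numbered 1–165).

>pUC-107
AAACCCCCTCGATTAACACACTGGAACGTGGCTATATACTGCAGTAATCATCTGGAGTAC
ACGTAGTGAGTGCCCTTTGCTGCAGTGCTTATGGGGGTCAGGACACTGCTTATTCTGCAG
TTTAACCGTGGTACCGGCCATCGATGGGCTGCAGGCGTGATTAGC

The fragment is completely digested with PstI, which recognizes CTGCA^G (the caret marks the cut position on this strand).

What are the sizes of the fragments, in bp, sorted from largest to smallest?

PstI sites (CTGCAG) start at positions 39, 80, 115, 149.
PstI cuts after base 5 of each site (before the last base), so after positions 43, 84, 119, 153.
Linear molecule, 4 cuts → 5 fragments:
  1–43 → 43 bp
  44–84 → 41 bp
  85–119 → 35 bp
  120–153 → 34 bp
  154–165 → 12 bp
Sorted largest to smallest: 43, 41, 35, 34, 12 bp.

43, 41, 35, 34, 12 bp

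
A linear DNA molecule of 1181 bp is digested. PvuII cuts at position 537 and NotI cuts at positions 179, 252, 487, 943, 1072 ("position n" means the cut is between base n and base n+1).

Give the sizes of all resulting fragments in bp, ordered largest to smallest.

Combined cut positions (sorted): 179, 252, 487, 537, 943, 1072.
Linear molecule, 6 cuts → 7 fragments:
  179 − 0 = 179 bp
  252 − 179 = 73 bp
  487 − 252 = 235 bp
  537 − 487 = 50 bp
  943 − 537 = 406 bp
  1072 − 943 = 129 bp
  1181 − 1072 = 109 bp
Sorted largest to smallest: 406, 235, 179, 129, 109, 73, 50 bp.

406, 235, 179, 129, 109, 73, 50 bp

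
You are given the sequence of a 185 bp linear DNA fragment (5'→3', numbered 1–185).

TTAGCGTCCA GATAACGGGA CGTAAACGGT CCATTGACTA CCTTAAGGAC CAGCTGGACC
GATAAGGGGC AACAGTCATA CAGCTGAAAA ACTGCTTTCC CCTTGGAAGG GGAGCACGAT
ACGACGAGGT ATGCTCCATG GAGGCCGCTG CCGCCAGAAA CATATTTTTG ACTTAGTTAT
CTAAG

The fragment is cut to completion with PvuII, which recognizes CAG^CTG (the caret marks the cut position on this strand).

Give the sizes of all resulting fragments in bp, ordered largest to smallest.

PvuII sites (CAGCTG) start at positions 51, 81.
PvuII cuts after base 3 of each site, so after positions 53, 83.
Linear molecule, 2 cuts → 3 fragments:
  1–53 → 53 bp
  54–83 → 30 bp
  84–185 → 102 bp
Sorted largest to smallest: 102, 53, 30 bp.

102, 53, 30 bp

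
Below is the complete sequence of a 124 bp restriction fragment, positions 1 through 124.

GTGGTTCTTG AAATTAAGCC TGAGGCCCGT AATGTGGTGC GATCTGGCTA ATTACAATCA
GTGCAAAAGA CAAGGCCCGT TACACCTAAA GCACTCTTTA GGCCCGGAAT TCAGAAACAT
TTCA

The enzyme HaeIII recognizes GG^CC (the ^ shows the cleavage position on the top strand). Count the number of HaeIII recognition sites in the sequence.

GGCC occurs starting at positions 24, 74, 101.
HaeIII cuts at 3 sites.

3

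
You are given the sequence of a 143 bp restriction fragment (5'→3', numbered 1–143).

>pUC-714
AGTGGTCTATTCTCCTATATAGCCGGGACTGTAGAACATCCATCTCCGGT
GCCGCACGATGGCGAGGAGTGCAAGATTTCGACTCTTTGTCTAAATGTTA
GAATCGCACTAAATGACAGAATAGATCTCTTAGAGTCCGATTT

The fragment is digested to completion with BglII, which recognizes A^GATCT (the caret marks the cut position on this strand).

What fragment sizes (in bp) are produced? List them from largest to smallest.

123, 20 bp

The BglII site (AGATCT) starts at position 123.
BglII cuts after the first base of each site, so after position 123.
Linear molecule, 1 cut → 2 fragments:
  1–123 → 123 bp
  124–143 → 20 bp
Sorted largest to smallest: 123, 20 bp.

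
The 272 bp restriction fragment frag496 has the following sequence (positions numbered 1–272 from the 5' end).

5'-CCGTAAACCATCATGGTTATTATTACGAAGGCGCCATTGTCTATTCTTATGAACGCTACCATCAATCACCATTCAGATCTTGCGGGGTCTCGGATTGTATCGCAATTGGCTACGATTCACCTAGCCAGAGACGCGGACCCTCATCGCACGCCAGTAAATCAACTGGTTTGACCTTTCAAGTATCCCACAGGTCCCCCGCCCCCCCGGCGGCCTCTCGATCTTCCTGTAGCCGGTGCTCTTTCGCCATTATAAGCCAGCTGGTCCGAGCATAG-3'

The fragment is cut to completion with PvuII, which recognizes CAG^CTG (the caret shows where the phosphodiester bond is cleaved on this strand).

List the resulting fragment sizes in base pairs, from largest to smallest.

257, 15 bp

The PvuII site (CAGCTG) starts at position 255.
PvuII cuts after base 3 of each site, so after position 257.
Linear molecule, 1 cut → 2 fragments:
  1–257 → 257 bp
  258–272 → 15 bp
Sorted largest to smallest: 257, 15 bp.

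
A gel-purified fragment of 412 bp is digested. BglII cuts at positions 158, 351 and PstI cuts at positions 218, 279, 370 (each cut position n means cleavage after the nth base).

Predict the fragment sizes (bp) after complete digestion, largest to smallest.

158, 72, 61, 60, 42, 19 bp

Combined cut positions (sorted): 158, 218, 279, 351, 370.
Linear molecule, 5 cuts → 6 fragments:
  158 − 0 = 158 bp
  218 − 158 = 60 bp
  279 − 218 = 61 bp
  351 − 279 = 72 bp
  370 − 351 = 19 bp
  412 − 370 = 42 bp
Sorted largest to smallest: 158, 72, 61, 60, 42, 19 bp.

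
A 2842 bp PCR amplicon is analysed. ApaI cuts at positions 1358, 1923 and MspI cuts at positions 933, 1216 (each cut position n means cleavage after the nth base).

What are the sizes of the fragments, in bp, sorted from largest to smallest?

Combined cut positions (sorted): 933, 1216, 1358, 1923.
Linear molecule, 4 cuts → 5 fragments:
  933 − 0 = 933 bp
  1216 − 933 = 283 bp
  1358 − 1216 = 142 bp
  1923 − 1358 = 565 bp
  2842 − 1923 = 919 bp
Sorted largest to smallest: 933, 919, 565, 283, 142 bp.

933, 919, 565, 283, 142 bp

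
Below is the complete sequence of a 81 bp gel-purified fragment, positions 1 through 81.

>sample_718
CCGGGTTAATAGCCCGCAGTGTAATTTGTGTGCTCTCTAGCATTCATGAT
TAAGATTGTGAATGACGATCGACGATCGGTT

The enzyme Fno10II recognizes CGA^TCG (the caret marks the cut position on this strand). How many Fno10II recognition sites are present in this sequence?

2

CGATCG occurs starting at positions 66, 73.
Fno10II cuts at 2 sites.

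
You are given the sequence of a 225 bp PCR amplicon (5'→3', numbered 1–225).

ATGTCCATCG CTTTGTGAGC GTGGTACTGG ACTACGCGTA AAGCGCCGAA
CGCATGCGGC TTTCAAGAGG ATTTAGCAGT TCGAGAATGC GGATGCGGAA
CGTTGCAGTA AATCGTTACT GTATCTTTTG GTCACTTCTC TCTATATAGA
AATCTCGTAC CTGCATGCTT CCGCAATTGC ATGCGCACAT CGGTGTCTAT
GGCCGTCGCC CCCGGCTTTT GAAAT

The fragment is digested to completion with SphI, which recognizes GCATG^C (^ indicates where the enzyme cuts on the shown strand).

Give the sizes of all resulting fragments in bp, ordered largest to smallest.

111, 56, 42, 16 bp

SphI sites (GCATGC) start at positions 52, 163, 179.
SphI cuts after base 5 of each site (before the last base), so after positions 56, 167, 183.
Linear molecule, 3 cuts → 4 fragments:
  1–56 → 56 bp
  57–167 → 111 bp
  168–183 → 16 bp
  184–225 → 42 bp
Sorted largest to smallest: 111, 56, 42, 16 bp.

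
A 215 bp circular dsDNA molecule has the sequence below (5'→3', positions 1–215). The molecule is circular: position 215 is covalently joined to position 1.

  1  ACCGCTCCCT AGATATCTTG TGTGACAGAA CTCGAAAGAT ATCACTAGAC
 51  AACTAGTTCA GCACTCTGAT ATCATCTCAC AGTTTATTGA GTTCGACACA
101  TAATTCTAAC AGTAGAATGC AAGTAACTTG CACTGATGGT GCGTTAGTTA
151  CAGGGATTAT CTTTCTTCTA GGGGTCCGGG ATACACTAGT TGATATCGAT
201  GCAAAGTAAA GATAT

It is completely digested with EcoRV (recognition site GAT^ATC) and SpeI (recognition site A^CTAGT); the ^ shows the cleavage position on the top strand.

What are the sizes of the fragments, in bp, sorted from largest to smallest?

115, 35, 26, 18, 12, 9 bp

EcoRV sites (GATATC) start at positions 12, 38, 68, 192.
EcoRV cuts after base 3 of each site, so after positions 14, 40, 70, 194.
SpeI sites (ACTAGT) start at positions 52, 185.
SpeI cuts after the first base of each site, so after positions 52, 185.
Combined cut positions: 14, 40, 52, 70, 185, 194.
Circular molecule, 6 cuts → 6 fragments:
  15–40 → 26 bp
  41–52 → 12 bp
  53–70 → 18 bp
  71–185 → 115 bp
  186–194 → 9 bp
  195–215 then 1–14 → 21 + 14 = 35 bp
Sorted largest to smallest: 115, 35, 26, 18, 12, 9 bp.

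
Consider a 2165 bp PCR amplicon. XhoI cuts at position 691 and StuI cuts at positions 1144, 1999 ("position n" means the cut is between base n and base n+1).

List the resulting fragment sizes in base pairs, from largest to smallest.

855, 691, 453, 166 bp

Combined cut positions (sorted): 691, 1144, 1999.
Linear molecule, 3 cuts → 4 fragments:
  691 − 0 = 691 bp
  1144 − 691 = 453 bp
  1999 − 1144 = 855 bp
  2165 − 1999 = 166 bp
Sorted largest to smallest: 855, 691, 453, 166 bp.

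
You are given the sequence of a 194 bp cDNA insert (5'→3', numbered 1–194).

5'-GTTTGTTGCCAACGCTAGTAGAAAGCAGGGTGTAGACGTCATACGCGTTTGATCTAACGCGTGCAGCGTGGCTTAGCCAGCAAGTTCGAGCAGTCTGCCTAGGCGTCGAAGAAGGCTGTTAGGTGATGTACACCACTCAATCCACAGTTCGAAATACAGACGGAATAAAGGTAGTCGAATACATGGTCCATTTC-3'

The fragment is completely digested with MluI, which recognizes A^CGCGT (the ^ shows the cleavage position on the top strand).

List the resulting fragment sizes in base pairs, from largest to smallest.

137, 43, 14 bp

MluI sites (ACGCGT) start at positions 43, 57.
MluI cuts after the first base of each site, so after positions 43, 57.
Linear molecule, 2 cuts → 3 fragments:
  1–43 → 43 bp
  44–57 → 14 bp
  58–194 → 137 bp
Sorted largest to smallest: 137, 43, 14 bp.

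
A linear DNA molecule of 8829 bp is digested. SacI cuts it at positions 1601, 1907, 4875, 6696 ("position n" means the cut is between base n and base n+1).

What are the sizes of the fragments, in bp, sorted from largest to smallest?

2968, 2133, 1821, 1601, 306 bp

Linear molecule, 4 cuts → 5 fragments:
  1601 − 0 = 1601 bp
  1907 − 1601 = 306 bp
  4875 − 1907 = 2968 bp
  6696 − 4875 = 1821 bp
  8829 − 6696 = 2133 bp
Sorted largest to smallest: 2968, 2133, 1821, 1601, 306 bp.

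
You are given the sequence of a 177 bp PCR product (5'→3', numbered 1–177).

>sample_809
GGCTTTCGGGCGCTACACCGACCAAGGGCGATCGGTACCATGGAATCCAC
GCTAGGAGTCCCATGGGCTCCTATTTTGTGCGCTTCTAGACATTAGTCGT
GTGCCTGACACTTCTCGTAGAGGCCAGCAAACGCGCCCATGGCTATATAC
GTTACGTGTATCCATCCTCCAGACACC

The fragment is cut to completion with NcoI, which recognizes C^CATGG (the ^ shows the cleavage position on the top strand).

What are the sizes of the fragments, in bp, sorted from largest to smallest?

NcoI sites (CCATGG) start at positions 38, 61, 137.
NcoI cuts after the first base of each site, so after positions 38, 61, 137.
Linear molecule, 3 cuts → 4 fragments:
  1–38 → 38 bp
  39–61 → 23 bp
  62–137 → 76 bp
  138–177 → 40 bp
Sorted largest to smallest: 76, 40, 38, 23 bp.

76, 40, 38, 23 bp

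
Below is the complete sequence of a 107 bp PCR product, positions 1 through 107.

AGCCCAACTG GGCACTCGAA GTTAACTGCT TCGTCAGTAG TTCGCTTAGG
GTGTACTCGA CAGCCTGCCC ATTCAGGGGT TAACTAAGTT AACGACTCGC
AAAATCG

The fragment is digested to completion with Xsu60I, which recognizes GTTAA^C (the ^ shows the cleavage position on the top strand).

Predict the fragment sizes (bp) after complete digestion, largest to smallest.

58, 25, 15, 9 bp

Xsu60I sites (GTTAAC) start at positions 21, 79, 88.
Xsu60I cuts after base 5 of each site (before the last base), so after positions 25, 83, 92.
Linear molecule, 3 cuts → 4 fragments:
  1–25 → 25 bp
  26–83 → 58 bp
  84–92 → 9 bp
  93–107 → 15 bp
Sorted largest to smallest: 58, 25, 15, 9 bp.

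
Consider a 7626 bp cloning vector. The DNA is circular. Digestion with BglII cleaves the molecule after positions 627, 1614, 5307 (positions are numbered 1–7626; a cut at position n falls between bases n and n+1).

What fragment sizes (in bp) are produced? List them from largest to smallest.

Circular molecule, 3 cuts → 3 fragments:
  1614 − 627 = 987 bp
  5307 − 1614 = 3693 bp
  wrap: 7626 − 5307 + 627 = 2946 bp
Sorted largest to smallest: 3693, 2946, 987 bp.

3693, 2946, 987 bp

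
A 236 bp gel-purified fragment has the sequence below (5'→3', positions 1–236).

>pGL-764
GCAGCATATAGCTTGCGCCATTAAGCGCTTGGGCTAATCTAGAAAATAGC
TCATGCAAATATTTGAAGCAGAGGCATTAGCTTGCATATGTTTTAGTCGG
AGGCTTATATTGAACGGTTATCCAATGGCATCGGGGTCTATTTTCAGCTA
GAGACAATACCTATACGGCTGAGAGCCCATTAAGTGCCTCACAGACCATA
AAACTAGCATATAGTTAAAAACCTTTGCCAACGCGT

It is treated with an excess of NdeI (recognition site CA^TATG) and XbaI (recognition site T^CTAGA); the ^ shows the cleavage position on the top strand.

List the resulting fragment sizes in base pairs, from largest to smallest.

The NdeI site (CATATG) starts at position 85.
NdeI cuts after base 2 of each site, so after position 86.
The XbaI site (TCTAGA) starts at position 38.
XbaI cuts after the first base of each site, so after position 38.
Combined cut positions: 38, 86.
Linear molecule, 2 cuts → 3 fragments:
  1–38 → 38 bp
  39–86 → 48 bp
  87–236 → 150 bp
Sorted largest to smallest: 150, 48, 38 bp.

150, 48, 38 bp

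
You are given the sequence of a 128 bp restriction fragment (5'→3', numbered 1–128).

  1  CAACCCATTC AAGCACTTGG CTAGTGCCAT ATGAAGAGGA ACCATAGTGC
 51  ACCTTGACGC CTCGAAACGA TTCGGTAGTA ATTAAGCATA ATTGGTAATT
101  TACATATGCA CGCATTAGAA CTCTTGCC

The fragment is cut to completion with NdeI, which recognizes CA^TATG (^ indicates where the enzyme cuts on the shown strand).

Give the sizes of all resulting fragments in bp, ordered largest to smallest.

NdeI sites (CATATG) start at positions 28, 103.
NdeI cuts after base 2 of each site, so after positions 29, 104.
Linear molecule, 2 cuts → 3 fragments:
  1–29 → 29 bp
  30–104 → 75 bp
  105–128 → 24 bp
Sorted largest to smallest: 75, 29, 24 bp.

75, 29, 24 bp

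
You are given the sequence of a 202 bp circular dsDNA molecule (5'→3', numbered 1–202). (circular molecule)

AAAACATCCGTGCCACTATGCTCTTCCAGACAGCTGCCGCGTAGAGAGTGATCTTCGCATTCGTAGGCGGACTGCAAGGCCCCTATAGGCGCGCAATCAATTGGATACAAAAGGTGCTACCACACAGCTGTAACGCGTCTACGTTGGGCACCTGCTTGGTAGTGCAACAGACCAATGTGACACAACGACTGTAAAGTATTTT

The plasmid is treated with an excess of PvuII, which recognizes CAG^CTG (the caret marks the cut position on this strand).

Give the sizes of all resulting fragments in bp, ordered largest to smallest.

108, 94 bp

PvuII sites (CAGCTG) start at positions 31, 125.
PvuII cuts after base 3 of each site, so after positions 33, 127.
Circular molecule, 2 cuts → 2 fragments:
  34–127 → 94 bp
  128–202 then 1–33 → 75 + 33 = 108 bp
Sorted largest to smallest: 108, 94 bp.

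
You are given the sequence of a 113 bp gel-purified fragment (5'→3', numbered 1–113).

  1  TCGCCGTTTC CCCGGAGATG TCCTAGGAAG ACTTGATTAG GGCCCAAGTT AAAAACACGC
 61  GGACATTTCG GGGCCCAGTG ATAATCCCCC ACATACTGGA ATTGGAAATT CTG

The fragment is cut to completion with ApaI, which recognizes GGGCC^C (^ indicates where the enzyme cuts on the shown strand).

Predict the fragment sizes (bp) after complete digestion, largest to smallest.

44, 38, 31 bp

ApaI sites (GGGCCC) start at positions 40, 71.
ApaI cuts after base 5 of each site (before the last base), so after positions 44, 75.
Linear molecule, 2 cuts → 3 fragments:
  1–44 → 44 bp
  45–75 → 31 bp
  76–113 → 38 bp
Sorted largest to smallest: 44, 38, 31 bp.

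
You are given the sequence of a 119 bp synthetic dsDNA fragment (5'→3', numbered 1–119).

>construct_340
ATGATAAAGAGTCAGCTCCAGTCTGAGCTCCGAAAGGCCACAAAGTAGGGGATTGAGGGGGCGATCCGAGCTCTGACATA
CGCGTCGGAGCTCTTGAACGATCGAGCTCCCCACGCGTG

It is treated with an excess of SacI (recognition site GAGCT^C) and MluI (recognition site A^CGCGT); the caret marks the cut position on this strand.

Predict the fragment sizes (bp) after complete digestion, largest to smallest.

43, 29, 16, 12, 8, 6, 5 bp

SacI sites (GAGCTC) start at positions 25, 68, 88, 104.
SacI cuts after base 5 of each site (before the last base), so after positions 29, 72, 92, 108.
MluI sites (ACGCGT) start at positions 80, 113.
MluI cuts after the first base of each site, so after positions 80, 113.
Combined cut positions: 29, 72, 80, 92, 108, 113.
Linear molecule, 6 cuts → 7 fragments:
  1–29 → 29 bp
  30–72 → 43 bp
  73–80 → 8 bp
  81–92 → 12 bp
  93–108 → 16 bp
  109–113 → 5 bp
  114–119 → 6 bp
Sorted largest to smallest: 43, 29, 16, 12, 8, 6, 5 bp.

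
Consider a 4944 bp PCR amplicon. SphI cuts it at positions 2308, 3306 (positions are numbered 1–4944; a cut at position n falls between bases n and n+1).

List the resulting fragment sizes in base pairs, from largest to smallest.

2308, 1638, 998 bp

Linear molecule, 2 cuts → 3 fragments:
  2308 − 0 = 2308 bp
  3306 − 2308 = 998 bp
  4944 − 3306 = 1638 bp
Sorted largest to smallest: 2308, 1638, 998 bp.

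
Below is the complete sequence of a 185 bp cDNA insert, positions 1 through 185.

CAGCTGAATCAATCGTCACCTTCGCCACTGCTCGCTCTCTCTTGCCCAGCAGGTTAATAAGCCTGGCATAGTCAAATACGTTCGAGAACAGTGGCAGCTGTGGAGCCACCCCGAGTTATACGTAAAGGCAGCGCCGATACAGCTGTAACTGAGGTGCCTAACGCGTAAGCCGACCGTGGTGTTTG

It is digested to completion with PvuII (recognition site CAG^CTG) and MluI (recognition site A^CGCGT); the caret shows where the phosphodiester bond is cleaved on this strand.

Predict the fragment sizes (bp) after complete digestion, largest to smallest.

94, 45, 24, 19, 3 bp

PvuII sites (CAGCTG) start at positions 1, 95, 140.
PvuII cuts after base 3 of each site, so after positions 3, 97, 142.
The MluI site (ACGCGT) starts at position 161.
MluI cuts after the first base of each site, so after position 161.
Combined cut positions: 3, 97, 142, 161.
Linear molecule, 4 cuts → 5 fragments:
  1–3 → 3 bp
  4–97 → 94 bp
  98–142 → 45 bp
  143–161 → 19 bp
  162–185 → 24 bp
Sorted largest to smallest: 94, 45, 24, 19, 3 bp.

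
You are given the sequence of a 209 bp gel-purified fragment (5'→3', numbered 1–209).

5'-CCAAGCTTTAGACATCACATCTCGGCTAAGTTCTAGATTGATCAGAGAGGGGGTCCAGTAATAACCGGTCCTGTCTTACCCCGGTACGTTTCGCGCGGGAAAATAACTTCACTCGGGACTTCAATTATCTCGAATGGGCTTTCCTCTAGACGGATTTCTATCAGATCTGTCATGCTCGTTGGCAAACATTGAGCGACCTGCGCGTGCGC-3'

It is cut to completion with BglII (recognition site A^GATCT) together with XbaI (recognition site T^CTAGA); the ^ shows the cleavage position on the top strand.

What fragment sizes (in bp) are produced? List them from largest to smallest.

113, 46, 32, 18 bp

The BglII site (AGATCT) starts at position 163.
BglII cuts after the first base of each site, so after position 163.
XbaI sites (TCTAGA) start at positions 32, 145.
XbaI cuts after the first base of each site, so after positions 32, 145.
Combined cut positions: 32, 145, 163.
Linear molecule, 3 cuts → 4 fragments:
  1–32 → 32 bp
  33–145 → 113 bp
  146–163 → 18 bp
  164–209 → 46 bp
Sorted largest to smallest: 113, 46, 32, 18 bp.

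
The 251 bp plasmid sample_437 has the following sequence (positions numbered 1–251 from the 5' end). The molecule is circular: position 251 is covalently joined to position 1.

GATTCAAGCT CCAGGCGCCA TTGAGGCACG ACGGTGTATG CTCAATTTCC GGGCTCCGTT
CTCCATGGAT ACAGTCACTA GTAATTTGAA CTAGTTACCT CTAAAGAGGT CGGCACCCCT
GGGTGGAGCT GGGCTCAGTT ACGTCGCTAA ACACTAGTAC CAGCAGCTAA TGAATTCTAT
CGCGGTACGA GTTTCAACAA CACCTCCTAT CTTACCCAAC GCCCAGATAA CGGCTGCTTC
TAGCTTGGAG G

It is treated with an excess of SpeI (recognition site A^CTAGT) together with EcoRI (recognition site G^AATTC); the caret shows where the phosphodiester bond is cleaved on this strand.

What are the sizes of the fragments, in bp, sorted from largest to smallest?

SpeI sites (ACTAGT) start at positions 77, 90, 153.
SpeI cuts after the first base of each site, so after positions 77, 90, 153.
The EcoRI site (GAATTC) starts at position 172.
EcoRI cuts after the first base of each site, so after position 172.
Combined cut positions: 77, 90, 153, 172.
Circular molecule, 4 cuts → 4 fragments:
  78–90 → 13 bp
  91–153 → 63 bp
  154–172 → 19 bp
  173–251 then 1–77 → 79 + 77 = 156 bp
Sorted largest to smallest: 156, 63, 19, 13 bp.

156, 63, 19, 13 bp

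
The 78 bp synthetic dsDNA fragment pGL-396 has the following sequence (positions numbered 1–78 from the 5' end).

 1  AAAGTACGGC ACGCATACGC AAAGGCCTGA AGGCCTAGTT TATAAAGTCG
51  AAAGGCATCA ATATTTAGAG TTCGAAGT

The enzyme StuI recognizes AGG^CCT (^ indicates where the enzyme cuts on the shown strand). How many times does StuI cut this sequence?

2

AGGCCT occurs starting at positions 23, 31.
StuI cuts at 2 sites.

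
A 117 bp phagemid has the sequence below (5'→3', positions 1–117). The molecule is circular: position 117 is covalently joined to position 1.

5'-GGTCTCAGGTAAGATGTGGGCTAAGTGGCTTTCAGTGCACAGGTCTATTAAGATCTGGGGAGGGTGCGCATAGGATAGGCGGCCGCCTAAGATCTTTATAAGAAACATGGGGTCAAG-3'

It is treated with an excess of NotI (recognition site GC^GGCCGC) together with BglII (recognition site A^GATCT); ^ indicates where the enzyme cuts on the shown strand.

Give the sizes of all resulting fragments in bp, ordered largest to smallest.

78, 29, 10 bp

The NotI site (GCGGCCGC) starts at position 79.
NotI cuts after base 2 of each site, so after position 80.
BglII sites (AGATCT) start at positions 51, 90.
BglII cuts after the first base of each site, so after positions 51, 90.
Combined cut positions: 51, 80, 90.
Circular molecule, 3 cuts → 3 fragments:
  52–80 → 29 bp
  81–90 → 10 bp
  91–117 then 1–51 → 27 + 51 = 78 bp
Sorted largest to smallest: 78, 29, 10 bp.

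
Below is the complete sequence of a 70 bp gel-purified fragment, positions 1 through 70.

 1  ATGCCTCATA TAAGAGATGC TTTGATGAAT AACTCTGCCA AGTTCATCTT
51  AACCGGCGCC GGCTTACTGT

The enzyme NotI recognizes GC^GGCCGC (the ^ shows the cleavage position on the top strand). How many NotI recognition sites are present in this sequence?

No occurrence of GCGGCCGC is present in the sequence.
NotI does not cut: 0 sites.

0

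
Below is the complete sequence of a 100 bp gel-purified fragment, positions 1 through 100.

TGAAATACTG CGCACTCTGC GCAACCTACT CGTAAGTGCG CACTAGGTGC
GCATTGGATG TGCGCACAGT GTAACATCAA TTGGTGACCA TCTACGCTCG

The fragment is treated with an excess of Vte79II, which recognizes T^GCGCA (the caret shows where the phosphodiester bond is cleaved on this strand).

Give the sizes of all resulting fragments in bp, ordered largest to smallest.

39, 19, 13, 11, 9, 9 bp

Vte79II sites (TGCGCA) start at positions 9, 18, 37, 48, 61.
Vte79II cuts after the first base of each site, so after positions 9, 18, 37, 48, 61.
Linear molecule, 5 cuts → 6 fragments:
  1–9 → 9 bp
  10–18 → 9 bp
  19–37 → 19 bp
  38–48 → 11 bp
  49–61 → 13 bp
  62–100 → 39 bp
Sorted largest to smallest: 39, 19, 13, 11, 9, 9 bp.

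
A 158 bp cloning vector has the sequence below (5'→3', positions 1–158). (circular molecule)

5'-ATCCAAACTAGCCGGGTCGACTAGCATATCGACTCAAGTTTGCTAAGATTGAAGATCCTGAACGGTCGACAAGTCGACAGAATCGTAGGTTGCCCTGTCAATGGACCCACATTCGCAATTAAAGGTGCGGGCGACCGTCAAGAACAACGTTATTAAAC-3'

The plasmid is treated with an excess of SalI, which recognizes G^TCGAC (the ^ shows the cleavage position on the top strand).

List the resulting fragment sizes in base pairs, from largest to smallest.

SalI sites (GTCGAC) start at positions 16, 65, 73.
SalI cuts after the first base of each site, so after positions 16, 65, 73.
Circular molecule, 3 cuts → 3 fragments:
  17–65 → 49 bp
  66–73 → 8 bp
  74–158 then 1–16 → 85 + 16 = 101 bp
Sorted largest to smallest: 101, 49, 8 bp.

101, 49, 8 bp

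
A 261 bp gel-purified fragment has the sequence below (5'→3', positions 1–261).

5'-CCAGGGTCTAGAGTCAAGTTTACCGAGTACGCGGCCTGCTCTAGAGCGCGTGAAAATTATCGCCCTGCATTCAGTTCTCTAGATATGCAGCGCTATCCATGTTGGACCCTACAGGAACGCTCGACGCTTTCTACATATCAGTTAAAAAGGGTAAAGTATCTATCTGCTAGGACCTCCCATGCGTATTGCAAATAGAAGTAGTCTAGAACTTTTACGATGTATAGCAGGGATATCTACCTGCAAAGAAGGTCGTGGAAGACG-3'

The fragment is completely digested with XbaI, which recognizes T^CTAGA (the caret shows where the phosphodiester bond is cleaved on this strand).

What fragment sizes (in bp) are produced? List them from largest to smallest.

124, 59, 38, 33, 7 bp

XbaI sites (TCTAGA) start at positions 7, 40, 78, 202.
XbaI cuts after the first base of each site, so after positions 7, 40, 78, 202.
Linear molecule, 4 cuts → 5 fragments:
  1–7 → 7 bp
  8–40 → 33 bp
  41–78 → 38 bp
  79–202 → 124 bp
  203–261 → 59 bp
Sorted largest to smallest: 124, 59, 38, 33, 7 bp.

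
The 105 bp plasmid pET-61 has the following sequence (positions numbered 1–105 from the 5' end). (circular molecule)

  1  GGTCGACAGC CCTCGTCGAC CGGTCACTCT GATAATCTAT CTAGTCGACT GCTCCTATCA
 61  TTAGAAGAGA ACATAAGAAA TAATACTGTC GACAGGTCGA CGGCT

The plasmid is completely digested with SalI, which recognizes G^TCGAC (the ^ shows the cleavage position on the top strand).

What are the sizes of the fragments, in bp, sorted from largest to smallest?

44, 29, 13, 11, 8 bp

SalI sites (GTCGAC) start at positions 2, 15, 44, 88, 96.
SalI cuts after the first base of each site, so after positions 2, 15, 44, 88, 96.
Circular molecule, 5 cuts → 5 fragments:
  3–15 → 13 bp
  16–44 → 29 bp
  45–88 → 44 bp
  89–96 → 8 bp
  97–105 then 1–2 → 9 + 2 = 11 bp
Sorted largest to smallest: 44, 29, 13, 11, 8 bp.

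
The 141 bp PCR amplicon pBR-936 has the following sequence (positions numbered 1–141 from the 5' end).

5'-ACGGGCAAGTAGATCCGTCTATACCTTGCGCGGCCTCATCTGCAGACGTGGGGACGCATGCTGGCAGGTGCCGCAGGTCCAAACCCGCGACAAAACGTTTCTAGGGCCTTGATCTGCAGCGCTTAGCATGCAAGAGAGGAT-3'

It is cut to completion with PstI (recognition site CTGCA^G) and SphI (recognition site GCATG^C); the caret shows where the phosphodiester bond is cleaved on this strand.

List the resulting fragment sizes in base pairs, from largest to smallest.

58, 44, 16, 12, 11 bp

PstI sites (CTGCAG) start at positions 40, 114.
PstI cuts after base 5 of each site (before the last base), so after positions 44, 118.
SphI sites (GCATGC) start at positions 56, 126.
SphI cuts after base 5 of each site (before the last base), so after positions 60, 130.
Combined cut positions: 44, 60, 118, 130.
Linear molecule, 4 cuts → 5 fragments:
  1–44 → 44 bp
  45–60 → 16 bp
  61–118 → 58 bp
  119–130 → 12 bp
  131–141 → 11 bp
Sorted largest to smallest: 58, 44, 16, 12, 11 bp.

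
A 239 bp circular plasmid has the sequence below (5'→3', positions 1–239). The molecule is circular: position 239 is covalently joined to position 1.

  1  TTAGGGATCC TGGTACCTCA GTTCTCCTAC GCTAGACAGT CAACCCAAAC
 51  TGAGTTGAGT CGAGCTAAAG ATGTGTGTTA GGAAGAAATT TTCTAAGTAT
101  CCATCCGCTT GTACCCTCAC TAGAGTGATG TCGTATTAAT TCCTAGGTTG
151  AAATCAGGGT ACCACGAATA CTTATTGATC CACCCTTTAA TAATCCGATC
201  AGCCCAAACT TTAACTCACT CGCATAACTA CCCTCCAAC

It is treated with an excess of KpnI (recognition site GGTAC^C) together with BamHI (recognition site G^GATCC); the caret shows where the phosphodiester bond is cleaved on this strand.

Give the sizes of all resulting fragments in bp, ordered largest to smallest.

KpnI sites (GGTACC) start at positions 12, 158.
KpnI cuts after base 5 of each site (before the last base), so after positions 16, 162.
The BamHI site (GGATCC) starts at position 5.
BamHI cuts after the first base of each site, so after position 5.
Combined cut positions: 5, 16, 162.
Circular molecule, 3 cuts → 3 fragments:
  6–16 → 11 bp
  17–162 → 146 bp
  163–239 then 1–5 → 77 + 5 = 82 bp
Sorted largest to smallest: 146, 82, 11 bp.

146, 82, 11 bp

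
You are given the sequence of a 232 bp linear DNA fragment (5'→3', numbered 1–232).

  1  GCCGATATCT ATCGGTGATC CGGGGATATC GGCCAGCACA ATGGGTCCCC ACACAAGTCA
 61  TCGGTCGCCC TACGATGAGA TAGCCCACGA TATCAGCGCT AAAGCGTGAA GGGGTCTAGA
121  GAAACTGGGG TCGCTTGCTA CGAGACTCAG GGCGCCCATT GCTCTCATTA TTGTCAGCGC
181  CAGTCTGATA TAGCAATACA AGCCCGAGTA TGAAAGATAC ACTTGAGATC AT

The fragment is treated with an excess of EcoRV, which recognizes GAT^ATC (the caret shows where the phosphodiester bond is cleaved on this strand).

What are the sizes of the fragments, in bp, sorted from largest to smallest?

141, 64, 21, 6 bp

EcoRV sites (GATATC) start at positions 4, 25, 89.
EcoRV cuts after base 3 of each site, so after positions 6, 27, 91.
Linear molecule, 3 cuts → 4 fragments:
  1–6 → 6 bp
  7–27 → 21 bp
  28–91 → 64 bp
  92–232 → 141 bp
Sorted largest to smallest: 141, 64, 21, 6 bp.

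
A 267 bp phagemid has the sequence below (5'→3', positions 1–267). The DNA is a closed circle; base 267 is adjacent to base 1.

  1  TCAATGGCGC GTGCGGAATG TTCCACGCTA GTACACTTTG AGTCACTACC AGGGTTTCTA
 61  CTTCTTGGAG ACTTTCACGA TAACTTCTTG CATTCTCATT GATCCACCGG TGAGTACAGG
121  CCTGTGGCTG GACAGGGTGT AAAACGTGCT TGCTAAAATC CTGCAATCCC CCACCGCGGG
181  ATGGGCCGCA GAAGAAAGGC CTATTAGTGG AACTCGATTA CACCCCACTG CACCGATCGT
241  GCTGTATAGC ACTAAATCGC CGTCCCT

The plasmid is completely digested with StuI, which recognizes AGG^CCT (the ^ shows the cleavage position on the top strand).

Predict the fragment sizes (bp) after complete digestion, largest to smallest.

StuI sites (AGGCCT) start at positions 118, 197.
StuI cuts after base 3 of each site, so after positions 120, 199.
Circular molecule, 2 cuts → 2 fragments:
  121–199 → 79 bp
  200–267 then 1–120 → 68 + 120 = 188 bp
Sorted largest to smallest: 188, 79 bp.

188, 79 bp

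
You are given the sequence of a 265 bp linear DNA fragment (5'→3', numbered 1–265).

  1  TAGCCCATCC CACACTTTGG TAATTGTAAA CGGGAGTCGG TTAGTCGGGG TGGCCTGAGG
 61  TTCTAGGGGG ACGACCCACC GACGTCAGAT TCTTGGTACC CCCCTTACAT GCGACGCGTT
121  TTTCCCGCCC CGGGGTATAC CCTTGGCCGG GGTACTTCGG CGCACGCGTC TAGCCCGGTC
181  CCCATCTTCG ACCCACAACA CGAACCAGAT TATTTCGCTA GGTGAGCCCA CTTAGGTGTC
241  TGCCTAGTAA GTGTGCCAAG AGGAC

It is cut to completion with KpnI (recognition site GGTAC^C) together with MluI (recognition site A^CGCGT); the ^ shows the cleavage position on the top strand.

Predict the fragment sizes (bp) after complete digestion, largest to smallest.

101, 99, 50, 15 bp

The KpnI site (GGTACC) starts at position 95.
KpnI cuts after base 5 of each site (before the last base), so after position 99.
MluI sites (ACGCGT) start at positions 114, 164.
MluI cuts after the first base of each site, so after positions 114, 164.
Combined cut positions: 99, 114, 164.
Linear molecule, 3 cuts → 4 fragments:
  1–99 → 99 bp
  100–114 → 15 bp
  115–164 → 50 bp
  165–265 → 101 bp
Sorted largest to smallest: 101, 99, 50, 15 bp.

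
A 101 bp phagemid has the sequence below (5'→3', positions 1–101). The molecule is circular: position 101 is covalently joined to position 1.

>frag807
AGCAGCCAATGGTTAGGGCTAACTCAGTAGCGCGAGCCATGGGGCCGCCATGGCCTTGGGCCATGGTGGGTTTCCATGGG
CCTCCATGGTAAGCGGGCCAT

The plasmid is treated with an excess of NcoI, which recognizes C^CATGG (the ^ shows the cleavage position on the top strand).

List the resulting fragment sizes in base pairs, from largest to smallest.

54, 13, 13, 11, 10 bp

NcoI sites (CCATGG) start at positions 37, 48, 61, 74, 84.
NcoI cuts after the first base of each site, so after positions 37, 48, 61, 74, 84.
Circular molecule, 5 cuts → 5 fragments:
  38–48 → 11 bp
  49–61 → 13 bp
  62–74 → 13 bp
  75–84 → 10 bp
  85–101 then 1–37 → 17 + 37 = 54 bp
Sorted largest to smallest: 54, 13, 13, 11, 10 bp.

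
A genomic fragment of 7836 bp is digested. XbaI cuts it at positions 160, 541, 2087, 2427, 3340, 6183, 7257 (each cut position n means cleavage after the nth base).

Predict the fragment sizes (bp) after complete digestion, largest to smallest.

2843, 1546, 1074, 913, 579, 381, 340, 160 bp

Linear molecule, 7 cuts → 8 fragments:
  160 − 0 = 160 bp
  541 − 160 = 381 bp
  2087 − 541 = 1546 bp
  2427 − 2087 = 340 bp
  3340 − 2427 = 913 bp
  6183 − 3340 = 2843 bp
  7257 − 6183 = 1074 bp
  7836 − 7257 = 579 bp
Sorted largest to smallest: 2843, 1546, 1074, 913, 579, 381, 340, 160 bp.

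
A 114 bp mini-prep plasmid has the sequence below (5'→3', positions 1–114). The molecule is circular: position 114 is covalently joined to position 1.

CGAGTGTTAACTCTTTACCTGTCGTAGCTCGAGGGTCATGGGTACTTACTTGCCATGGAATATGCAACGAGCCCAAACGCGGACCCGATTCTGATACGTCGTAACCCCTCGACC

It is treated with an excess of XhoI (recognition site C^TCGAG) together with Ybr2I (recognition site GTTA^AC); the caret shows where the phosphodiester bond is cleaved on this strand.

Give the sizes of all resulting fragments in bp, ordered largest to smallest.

95, 19 bp

The XhoI site (CTCGAG) starts at position 28.
XhoI cuts after the first base of each site, so after position 28.
The Ybr2I site (GTTAAC) starts at position 6.
Ybr2I cuts after base 4 of each site, so after position 9.
Combined cut positions: 9, 28.
Circular molecule, 2 cuts → 2 fragments:
  10–28 → 19 bp
  29–114 then 1–9 → 86 + 9 = 95 bp
Sorted largest to smallest: 95, 19 bp.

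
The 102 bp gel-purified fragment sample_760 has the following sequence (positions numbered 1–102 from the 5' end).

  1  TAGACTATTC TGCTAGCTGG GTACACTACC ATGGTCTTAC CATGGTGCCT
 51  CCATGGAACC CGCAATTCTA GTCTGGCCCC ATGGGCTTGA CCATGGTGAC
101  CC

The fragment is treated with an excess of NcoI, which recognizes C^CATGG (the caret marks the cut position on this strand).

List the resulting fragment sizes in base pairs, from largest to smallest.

29, 28, 12, 11, 11, 11 bp

NcoI sites (CCATGG) start at positions 29, 40, 51, 79, 91.
NcoI cuts after the first base of each site, so after positions 29, 40, 51, 79, 91.
Linear molecule, 5 cuts → 6 fragments:
  1–29 → 29 bp
  30–40 → 11 bp
  41–51 → 11 bp
  52–79 → 28 bp
  80–91 → 12 bp
  92–102 → 11 bp
Sorted largest to smallest: 29, 28, 12, 11, 11, 11 bp.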